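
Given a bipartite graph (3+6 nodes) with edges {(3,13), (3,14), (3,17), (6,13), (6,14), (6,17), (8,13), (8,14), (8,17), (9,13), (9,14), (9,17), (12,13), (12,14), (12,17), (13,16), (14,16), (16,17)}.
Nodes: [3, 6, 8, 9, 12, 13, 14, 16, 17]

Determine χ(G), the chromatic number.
Clique number ω(G) = 2 (lower bound: χ ≥ ω).
The graph is bipartite (no odd cycle), so 2 colors suffice: χ(G) = 2.
A valid 2-coloring: color 1: [13, 14, 17]; color 2: [3, 6, 8, 9, 12, 16].

χ(G) = 2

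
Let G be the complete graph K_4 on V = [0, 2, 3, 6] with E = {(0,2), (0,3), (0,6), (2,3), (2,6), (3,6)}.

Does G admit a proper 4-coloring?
A valid 4-coloring: color 1: [0]; color 2: [3]; color 3: [2]; color 4: [6].
(χ(G) = 4 ≤ 4.)

Yes, G is 4-colorable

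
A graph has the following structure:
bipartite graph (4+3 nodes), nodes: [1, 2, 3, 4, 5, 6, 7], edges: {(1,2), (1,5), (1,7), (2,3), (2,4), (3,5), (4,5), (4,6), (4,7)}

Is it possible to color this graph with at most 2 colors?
Yes, G is 2-colorable

A valid 2-coloring: color 1: [1, 3, 4]; color 2: [2, 5, 6, 7].
(χ(G) = 2 ≤ 2.)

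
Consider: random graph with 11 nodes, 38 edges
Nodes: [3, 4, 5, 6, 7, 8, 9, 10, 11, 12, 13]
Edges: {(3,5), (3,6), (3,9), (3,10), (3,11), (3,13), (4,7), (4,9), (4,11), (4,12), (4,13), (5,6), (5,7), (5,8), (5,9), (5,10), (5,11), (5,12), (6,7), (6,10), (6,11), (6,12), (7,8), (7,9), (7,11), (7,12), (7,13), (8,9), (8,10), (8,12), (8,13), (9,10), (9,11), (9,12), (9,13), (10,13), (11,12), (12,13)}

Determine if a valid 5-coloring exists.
Odd cycle [8, 5, 11, 4, 13] needs 3 colors (χ ≥ 3).
Vertex 12 is adjacent to every vertex of [4, 5, 8, 11, 13], which already need 3 colors among themselves, so 12 needs a new color (χ ≥ 4).
Vertex 7 is adjacent to every vertex of [4, 5, 8, 11, 12, 13], which already need 4 colors among themselves, so 7 needs a new color (χ ≥ 5).
Vertex 9 is adjacent to every vertex of [4, 5, 7, 8, 11, 12, 13], which already need 5 colors among themselves, so 9 needs a new color (χ ≥ 6).
Hence χ(G) ≥ 6 > 5, so no proper 5-coloring exists.

No, G is not 5-colorable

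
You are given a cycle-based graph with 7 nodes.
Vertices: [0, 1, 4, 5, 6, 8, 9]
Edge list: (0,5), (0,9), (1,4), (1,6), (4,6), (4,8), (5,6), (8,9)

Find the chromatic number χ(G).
Clique number ω(G) = 3 (lower bound: χ ≥ ω).
The clique on [1, 4, 6] has size 3, forcing χ ≥ 3, and the coloring below uses 3 colors, so χ(G) = 3.
A valid 3-coloring: color 1: [0, 6, 8]; color 2: [4, 5, 9]; color 3: [1].

χ(G) = 3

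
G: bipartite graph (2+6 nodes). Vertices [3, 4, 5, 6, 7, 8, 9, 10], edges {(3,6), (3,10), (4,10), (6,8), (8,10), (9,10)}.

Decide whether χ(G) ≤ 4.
Yes, G is 4-colorable

A valid 4-coloring: color 1: [5, 6, 7, 10]; color 2: [3, 4, 8, 9].
(χ(G) = 2 ≤ 4.)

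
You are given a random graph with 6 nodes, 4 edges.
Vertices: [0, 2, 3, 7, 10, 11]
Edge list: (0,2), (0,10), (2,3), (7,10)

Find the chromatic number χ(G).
χ(G) = 2

Clique number ω(G) = 2 (lower bound: χ ≥ ω).
The graph is bipartite (no odd cycle), so 2 colors suffice: χ(G) = 2.
A valid 2-coloring: color 1: [2, 10, 11]; color 2: [0, 3, 7].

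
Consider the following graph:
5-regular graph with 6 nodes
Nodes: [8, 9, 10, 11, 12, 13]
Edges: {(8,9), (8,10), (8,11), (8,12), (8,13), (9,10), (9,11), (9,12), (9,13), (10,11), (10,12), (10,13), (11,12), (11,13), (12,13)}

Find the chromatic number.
χ(G) = 6

Clique number ω(G) = 6 (lower bound: χ ≥ ω).
The clique on [8, 9, 10, 11, 12, 13] has size 6, forcing χ ≥ 6, and the coloring below uses 6 colors, so χ(G) = 6.
A valid 6-coloring: color 1: [13]; color 2: [9]; color 3: [10]; color 4: [12]; color 5: [11]; color 6: [8].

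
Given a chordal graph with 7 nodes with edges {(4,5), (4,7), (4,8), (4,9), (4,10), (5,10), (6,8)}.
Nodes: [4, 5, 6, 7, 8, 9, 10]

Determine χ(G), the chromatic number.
χ(G) = 3

Clique number ω(G) = 3 (lower bound: χ ≥ ω).
The clique on [4, 5, 10] has size 3, forcing χ ≥ 3, and the coloring below uses 3 colors, so χ(G) = 3.
A valid 3-coloring: color 1: [4, 6]; color 2: [7, 8, 9, 10]; color 3: [5].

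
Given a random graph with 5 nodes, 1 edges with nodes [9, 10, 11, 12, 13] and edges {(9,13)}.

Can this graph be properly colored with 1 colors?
No, G is not 1-colorable

Edge (9,13) forces its endpoints to differ, so 1 color is not enough.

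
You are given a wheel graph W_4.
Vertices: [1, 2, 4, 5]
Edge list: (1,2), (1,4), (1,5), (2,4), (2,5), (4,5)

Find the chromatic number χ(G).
χ(G) = 4

Clique number ω(G) = 4 (lower bound: χ ≥ ω).
The clique on [1, 2, 4, 5] has size 4, forcing χ ≥ 4, and the coloring below uses 4 colors, so χ(G) = 4.
A valid 4-coloring: color 1: [4]; color 2: [5]; color 3: [2]; color 4: [1].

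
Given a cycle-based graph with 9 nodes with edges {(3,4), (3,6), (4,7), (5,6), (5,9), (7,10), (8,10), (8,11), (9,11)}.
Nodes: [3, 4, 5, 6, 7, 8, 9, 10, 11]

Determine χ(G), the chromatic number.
χ(G) = 3

Clique number ω(G) = 2 (lower bound: χ ≥ ω).
Odd cycle [3, 4, 7, 10, 8, 11, 9, 5, 6] needs 3 colors (χ ≥ 3).
The coloring below uses 3 colors, so χ(G) = 3.
A valid 3-coloring: color 1: [3, 5, 7, 8]; color 2: [4, 6, 10, 11]; color 3: [9].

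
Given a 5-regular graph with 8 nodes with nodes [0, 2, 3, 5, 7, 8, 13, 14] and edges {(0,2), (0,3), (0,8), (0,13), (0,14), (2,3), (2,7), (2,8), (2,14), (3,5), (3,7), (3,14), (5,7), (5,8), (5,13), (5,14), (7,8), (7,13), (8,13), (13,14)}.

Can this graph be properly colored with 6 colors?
Yes, G is 6-colorable

A valid 6-coloring: color 1: [3, 8]; color 2: [2, 13]; color 3: [7, 14]; color 4: [0, 5].
(χ(G) = 4 ≤ 6.)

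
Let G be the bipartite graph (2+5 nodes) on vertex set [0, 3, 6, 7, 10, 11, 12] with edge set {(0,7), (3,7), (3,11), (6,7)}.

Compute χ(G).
Clique number ω(G) = 2 (lower bound: χ ≥ ω).
The graph is bipartite (no odd cycle), so 2 colors suffice: χ(G) = 2.
A valid 2-coloring: color 1: [7, 10, 11, 12]; color 2: [0, 3, 6].

χ(G) = 2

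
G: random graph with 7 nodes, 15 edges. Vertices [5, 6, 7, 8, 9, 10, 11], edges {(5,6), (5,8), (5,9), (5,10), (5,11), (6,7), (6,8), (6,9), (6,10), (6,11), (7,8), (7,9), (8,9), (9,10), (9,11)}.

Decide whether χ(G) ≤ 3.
The clique on vertices [5, 6, 8, 9] has size 4 > 3, so it alone needs 4 colors.

No, G is not 3-colorable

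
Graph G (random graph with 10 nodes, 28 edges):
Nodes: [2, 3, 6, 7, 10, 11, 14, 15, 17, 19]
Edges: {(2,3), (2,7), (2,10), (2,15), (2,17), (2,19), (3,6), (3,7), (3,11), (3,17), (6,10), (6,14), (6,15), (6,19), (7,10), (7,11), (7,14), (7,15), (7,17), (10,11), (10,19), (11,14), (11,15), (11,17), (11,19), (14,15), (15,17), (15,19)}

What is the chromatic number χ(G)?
χ(G) = 4

Clique number ω(G) = 4 (lower bound: χ ≥ ω).
The clique on [2, 3, 7, 17] has size 4, forcing χ ≥ 4, and the coloring below uses 4 colors, so χ(G) = 4.
A valid 4-coloring: color 1: [3, 10, 15]; color 2: [2, 6, 11]; color 3: [7, 19]; color 4: [14, 17].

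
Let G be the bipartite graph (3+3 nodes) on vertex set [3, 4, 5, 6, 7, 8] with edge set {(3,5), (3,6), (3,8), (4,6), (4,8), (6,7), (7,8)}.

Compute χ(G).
χ(G) = 2

Clique number ω(G) = 2 (lower bound: χ ≥ ω).
The graph is bipartite (no odd cycle), so 2 colors suffice: χ(G) = 2.
A valid 2-coloring: color 1: [3, 4, 7]; color 2: [5, 6, 8].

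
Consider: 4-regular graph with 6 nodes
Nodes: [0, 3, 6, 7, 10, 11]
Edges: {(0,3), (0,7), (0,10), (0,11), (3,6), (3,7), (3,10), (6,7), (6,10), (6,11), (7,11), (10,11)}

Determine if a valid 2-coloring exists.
The clique on vertices [0, 10, 11] has size 3 > 2, so it alone needs 3 colors.

No, G is not 2-colorable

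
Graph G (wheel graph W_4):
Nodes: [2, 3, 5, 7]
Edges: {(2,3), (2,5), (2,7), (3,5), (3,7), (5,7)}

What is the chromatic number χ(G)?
Clique number ω(G) = 4 (lower bound: χ ≥ ω).
The clique on [2, 3, 5, 7] has size 4, forcing χ ≥ 4, and the coloring below uses 4 colors, so χ(G) = 4.
A valid 4-coloring: color 1: [2]; color 2: [7]; color 3: [3]; color 4: [5].

χ(G) = 4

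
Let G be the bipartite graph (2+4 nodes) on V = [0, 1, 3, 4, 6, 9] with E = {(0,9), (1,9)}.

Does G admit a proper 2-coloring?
Yes, G is 2-colorable

A valid 2-coloring: color 1: [3, 4, 6, 9]; color 2: [0, 1].
(χ(G) = 2 ≤ 2.)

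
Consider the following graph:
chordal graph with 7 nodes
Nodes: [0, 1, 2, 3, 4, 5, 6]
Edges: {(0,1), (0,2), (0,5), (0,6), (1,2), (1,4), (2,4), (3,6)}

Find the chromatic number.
χ(G) = 3

Clique number ω(G) = 3 (lower bound: χ ≥ ω).
The clique on [0, 1, 2] has size 3, forcing χ ≥ 3, and the coloring below uses 3 colors, so χ(G) = 3.
A valid 3-coloring: color 1: [0, 3, 4]; color 2: [1, 5, 6]; color 3: [2].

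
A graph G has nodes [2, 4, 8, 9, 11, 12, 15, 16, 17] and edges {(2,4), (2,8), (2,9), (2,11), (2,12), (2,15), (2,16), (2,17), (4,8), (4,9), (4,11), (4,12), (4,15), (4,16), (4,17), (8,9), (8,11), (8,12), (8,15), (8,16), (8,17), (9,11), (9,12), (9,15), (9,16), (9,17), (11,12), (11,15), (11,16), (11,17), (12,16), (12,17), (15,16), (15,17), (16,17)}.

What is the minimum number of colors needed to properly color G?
Clique number ω(G) = 8 (lower bound: χ ≥ ω).
The clique on [2, 4, 8, 9, 11, 12, 16, 17] has size 8, forcing χ ≥ 8, and the coloring below uses 8 colors, so χ(G) = 8.
A valid 8-coloring: color 1: [16]; color 2: [17]; color 3: [9]; color 4: [8]; color 5: [2]; color 6: [4]; color 7: [11]; color 8: [12, 15].

χ(G) = 8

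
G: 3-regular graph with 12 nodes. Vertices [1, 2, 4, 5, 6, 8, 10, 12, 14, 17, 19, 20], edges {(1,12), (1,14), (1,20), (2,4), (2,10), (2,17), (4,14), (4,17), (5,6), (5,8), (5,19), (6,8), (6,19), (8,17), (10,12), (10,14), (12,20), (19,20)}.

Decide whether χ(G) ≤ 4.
A valid 4-coloring: color 1: [6, 10, 17, 20]; color 2: [1, 2, 8, 19]; color 3: [4, 5, 12]; color 4: [14].
(χ(G) = 3 ≤ 4.)

Yes, G is 4-colorable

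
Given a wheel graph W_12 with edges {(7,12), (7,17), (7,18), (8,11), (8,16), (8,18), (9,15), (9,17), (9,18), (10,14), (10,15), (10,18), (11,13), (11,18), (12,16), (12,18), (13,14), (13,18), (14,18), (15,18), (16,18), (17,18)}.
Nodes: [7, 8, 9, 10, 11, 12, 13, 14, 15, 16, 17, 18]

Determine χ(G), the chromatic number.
χ(G) = 4

Clique number ω(G) = 3 (lower bound: χ ≥ ω).
Odd cycle [7, 12, 16, 8, 11, 13, 14, 10, 15, 9, 17] needs 3 colors (χ ≥ 3).
Vertex 18 is adjacent to every vertex of [7, 8, 9, 10, 11, 12, 13, 14, 15, 16, 17], which already need 3 colors among themselves, so 18 needs a new color (χ ≥ 4).
The coloring below uses 4 colors, so χ(G) = 4.
A valid 4-coloring: color 1: [18]; color 2: [7, 9, 11, 14, 16]; color 3: [8, 10, 12, 13, 17]; color 4: [15].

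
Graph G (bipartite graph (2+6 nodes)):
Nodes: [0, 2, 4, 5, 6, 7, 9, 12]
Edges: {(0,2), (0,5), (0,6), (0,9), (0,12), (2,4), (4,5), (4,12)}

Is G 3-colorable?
Yes, G is 3-colorable

A valid 3-coloring: color 1: [0, 4, 7]; color 2: [2, 5, 6, 9, 12].
(χ(G) = 2 ≤ 3.)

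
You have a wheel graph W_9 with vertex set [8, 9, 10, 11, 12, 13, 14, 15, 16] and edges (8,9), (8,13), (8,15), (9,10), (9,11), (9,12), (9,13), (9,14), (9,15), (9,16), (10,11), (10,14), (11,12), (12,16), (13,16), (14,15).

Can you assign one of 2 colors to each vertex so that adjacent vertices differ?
No, G is not 2-colorable

The clique on vertices [8, 9, 13] has size 3 > 2, so it alone needs 3 colors.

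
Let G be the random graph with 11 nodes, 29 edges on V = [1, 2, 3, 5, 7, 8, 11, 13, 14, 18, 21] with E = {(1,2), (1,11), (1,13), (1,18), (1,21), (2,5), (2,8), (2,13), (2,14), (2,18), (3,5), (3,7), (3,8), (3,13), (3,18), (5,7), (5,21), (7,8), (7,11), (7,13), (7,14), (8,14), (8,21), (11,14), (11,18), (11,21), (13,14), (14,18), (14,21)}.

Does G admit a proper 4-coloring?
A valid 4-coloring: color 1: [1, 3, 14]; color 2: [2, 11]; color 3: [7, 18, 21]; color 4: [5, 8, 13].
(χ(G) = 4 ≤ 4.)

Yes, G is 4-colorable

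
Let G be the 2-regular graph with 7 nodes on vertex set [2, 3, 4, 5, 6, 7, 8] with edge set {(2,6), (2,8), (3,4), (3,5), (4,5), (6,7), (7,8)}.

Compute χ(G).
χ(G) = 3

Clique number ω(G) = 3 (lower bound: χ ≥ ω).
The clique on [3, 4, 5] has size 3, forcing χ ≥ 3, and the coloring below uses 3 colors, so χ(G) = 3.
A valid 3-coloring: color 1: [2, 5, 7]; color 2: [4, 6, 8]; color 3: [3].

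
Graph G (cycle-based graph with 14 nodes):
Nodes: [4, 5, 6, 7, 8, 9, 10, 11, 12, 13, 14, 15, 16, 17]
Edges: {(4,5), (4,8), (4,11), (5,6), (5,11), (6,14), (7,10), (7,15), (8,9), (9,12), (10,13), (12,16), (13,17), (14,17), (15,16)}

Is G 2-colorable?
No, G is not 2-colorable

The clique on vertices [4, 5, 11] has size 3 > 2, so it alone needs 3 colors.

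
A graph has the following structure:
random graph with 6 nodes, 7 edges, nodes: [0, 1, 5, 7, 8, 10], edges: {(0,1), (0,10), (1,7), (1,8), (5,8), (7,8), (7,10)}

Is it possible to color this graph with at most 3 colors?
A valid 3-coloring: color 1: [1, 5, 10]; color 2: [0, 7]; color 3: [8].
(χ(G) = 3 ≤ 3.)

Yes, G is 3-colorable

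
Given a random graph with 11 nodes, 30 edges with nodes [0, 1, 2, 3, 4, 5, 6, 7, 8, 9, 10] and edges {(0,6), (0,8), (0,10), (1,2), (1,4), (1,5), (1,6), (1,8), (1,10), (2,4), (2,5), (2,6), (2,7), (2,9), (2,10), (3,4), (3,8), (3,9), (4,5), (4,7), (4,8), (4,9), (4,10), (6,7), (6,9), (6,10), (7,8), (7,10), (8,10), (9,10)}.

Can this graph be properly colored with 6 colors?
Yes, G is 6-colorable

A valid 6-coloring: color 1: [4, 6]; color 2: [3, 5, 10]; color 3: [2, 8]; color 4: [0, 1, 7, 9].
(χ(G) = 4 ≤ 6.)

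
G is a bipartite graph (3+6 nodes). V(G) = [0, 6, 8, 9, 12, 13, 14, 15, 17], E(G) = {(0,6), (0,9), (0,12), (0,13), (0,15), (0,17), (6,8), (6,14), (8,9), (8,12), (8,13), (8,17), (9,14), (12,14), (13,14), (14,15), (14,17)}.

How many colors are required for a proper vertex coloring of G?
Clique number ω(G) = 2 (lower bound: χ ≥ ω).
The graph is bipartite (no odd cycle), so 2 colors suffice: χ(G) = 2.
A valid 2-coloring: color 1: [0, 8, 14]; color 2: [6, 9, 12, 13, 15, 17].

χ(G) = 2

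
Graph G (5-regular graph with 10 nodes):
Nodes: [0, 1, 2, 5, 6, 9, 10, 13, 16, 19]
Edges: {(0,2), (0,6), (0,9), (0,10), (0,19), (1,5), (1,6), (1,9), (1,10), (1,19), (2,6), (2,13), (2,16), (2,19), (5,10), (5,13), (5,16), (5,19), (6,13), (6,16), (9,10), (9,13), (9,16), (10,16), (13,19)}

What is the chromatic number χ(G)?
χ(G) = 3

Clique number ω(G) = 3 (lower bound: χ ≥ ω).
The clique on [0, 9, 10] has size 3, forcing χ ≥ 3, and the coloring below uses 3 colors, so χ(G) = 3.
A valid 3-coloring: color 1: [2, 5, 9]; color 2: [6, 10, 19]; color 3: [0, 1, 13, 16].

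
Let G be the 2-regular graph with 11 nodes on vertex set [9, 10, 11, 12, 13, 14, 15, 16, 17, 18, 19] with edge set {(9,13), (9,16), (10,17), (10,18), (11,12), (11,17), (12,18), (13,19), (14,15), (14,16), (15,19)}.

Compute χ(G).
Clique number ω(G) = 2 (lower bound: χ ≥ ω).
Odd cycle [10, 17, 11, 12, 18] needs 3 colors (χ ≥ 3).
The coloring below uses 3 colors, so χ(G) = 3.
A valid 3-coloring: color 1: [9, 10, 12, 14, 19]; color 2: [13, 15, 16, 17, 18]; color 3: [11].

χ(G) = 3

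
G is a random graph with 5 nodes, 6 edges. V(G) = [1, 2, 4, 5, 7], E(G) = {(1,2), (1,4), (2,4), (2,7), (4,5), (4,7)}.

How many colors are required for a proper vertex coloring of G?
χ(G) = 3

Clique number ω(G) = 3 (lower bound: χ ≥ ω).
The clique on [1, 2, 4] has size 3, forcing χ ≥ 3, and the coloring below uses 3 colors, so χ(G) = 3.
A valid 3-coloring: color 1: [4]; color 2: [2, 5]; color 3: [1, 7].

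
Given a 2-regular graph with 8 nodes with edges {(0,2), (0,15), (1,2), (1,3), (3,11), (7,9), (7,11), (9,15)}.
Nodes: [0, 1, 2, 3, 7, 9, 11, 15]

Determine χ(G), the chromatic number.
Clique number ω(G) = 2 (lower bound: χ ≥ ω).
The graph is bipartite (no odd cycle), so 2 colors suffice: χ(G) = 2.
A valid 2-coloring: color 1: [2, 3, 7, 15]; color 2: [0, 1, 9, 11].

χ(G) = 2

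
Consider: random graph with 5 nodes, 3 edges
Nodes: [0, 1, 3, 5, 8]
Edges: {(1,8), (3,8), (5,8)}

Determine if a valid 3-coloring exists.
Yes, G is 3-colorable

A valid 3-coloring: color 1: [0, 8]; color 2: [1, 3, 5].
(χ(G) = 2 ≤ 3.)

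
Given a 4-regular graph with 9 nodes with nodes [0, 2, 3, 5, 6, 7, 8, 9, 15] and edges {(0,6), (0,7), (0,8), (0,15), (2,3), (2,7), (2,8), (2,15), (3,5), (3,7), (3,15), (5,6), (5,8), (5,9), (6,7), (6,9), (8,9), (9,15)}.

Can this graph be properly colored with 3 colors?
A valid 3-coloring: color 1: [5, 7, 15]; color 2: [3, 6, 8]; color 3: [0, 2, 9].
(χ(G) = 3 ≤ 3.)

Yes, G is 3-colorable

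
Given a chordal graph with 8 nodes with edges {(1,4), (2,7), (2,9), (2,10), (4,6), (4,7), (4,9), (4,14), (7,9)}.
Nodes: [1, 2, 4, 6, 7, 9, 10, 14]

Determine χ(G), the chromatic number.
Clique number ω(G) = 3 (lower bound: χ ≥ ω).
The clique on [2, 7, 9] has size 3, forcing χ ≥ 3, and the coloring below uses 3 colors, so χ(G) = 3.
A valid 3-coloring: color 1: [2, 4]; color 2: [1, 6, 9, 10, 14]; color 3: [7].

χ(G) = 3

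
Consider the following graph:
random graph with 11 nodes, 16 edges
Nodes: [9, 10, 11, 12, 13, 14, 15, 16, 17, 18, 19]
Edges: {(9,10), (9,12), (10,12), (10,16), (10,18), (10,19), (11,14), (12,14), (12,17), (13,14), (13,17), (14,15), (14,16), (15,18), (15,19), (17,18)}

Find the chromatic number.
Clique number ω(G) = 3 (lower bound: χ ≥ ω).
The clique on [9, 10, 12] has size 3, forcing χ ≥ 3, and the coloring below uses 3 colors, so χ(G) = 3.
A valid 3-coloring: color 1: [10, 14, 17]; color 2: [11, 12, 13, 15, 16]; color 3: [9, 18, 19].

χ(G) = 3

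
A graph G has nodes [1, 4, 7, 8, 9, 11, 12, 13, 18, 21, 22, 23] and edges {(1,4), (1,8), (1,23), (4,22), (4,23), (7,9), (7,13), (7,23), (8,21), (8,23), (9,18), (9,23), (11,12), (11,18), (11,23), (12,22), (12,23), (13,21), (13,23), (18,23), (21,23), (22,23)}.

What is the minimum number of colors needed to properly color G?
Clique number ω(G) = 3 (lower bound: χ ≥ ω).
Odd cycle [4, 22, 12, 11, 18, 9, 7, 13, 21, 8, 1] needs 3 colors (χ ≥ 3).
Vertex 23 is adjacent to every vertex of [1, 4, 7, 8, 9, 11, 12, 13, 18, 21, 22], which already need 3 colors among themselves, so 23 needs a new color (χ ≥ 4).
The coloring below uses 4 colors, so χ(G) = 4.
A valid 4-coloring: color 1: [23]; color 2: [4, 7, 8, 12, 18]; color 3: [1, 9, 11, 13, 22]; color 4: [21].

χ(G) = 4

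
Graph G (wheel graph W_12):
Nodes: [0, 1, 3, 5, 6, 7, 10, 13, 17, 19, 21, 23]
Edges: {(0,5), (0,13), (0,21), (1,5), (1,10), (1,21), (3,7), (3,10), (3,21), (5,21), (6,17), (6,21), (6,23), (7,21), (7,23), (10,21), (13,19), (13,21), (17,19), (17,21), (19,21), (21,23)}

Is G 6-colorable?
Yes, G is 6-colorable

A valid 6-coloring: color 1: [21]; color 2: [1, 3, 13, 17, 23]; color 3: [5, 6, 7, 10, 19]; color 4: [0].
(χ(G) = 4 ≤ 6.)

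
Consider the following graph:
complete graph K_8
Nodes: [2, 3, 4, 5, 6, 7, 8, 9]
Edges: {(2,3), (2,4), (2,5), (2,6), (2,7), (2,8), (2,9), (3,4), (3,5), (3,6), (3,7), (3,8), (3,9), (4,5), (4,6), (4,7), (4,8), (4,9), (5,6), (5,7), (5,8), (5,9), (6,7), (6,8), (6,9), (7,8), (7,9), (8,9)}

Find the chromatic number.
χ(G) = 8

Clique number ω(G) = 8 (lower bound: χ ≥ ω).
The clique on [2, 3, 4, 5, 6, 7, 8, 9] has size 8, forcing χ ≥ 8, and the coloring below uses 8 colors, so χ(G) = 8.
A valid 8-coloring: color 1: [4]; color 2: [5]; color 3: [2]; color 4: [3]; color 5: [8]; color 6: [7]; color 7: [9]; color 8: [6].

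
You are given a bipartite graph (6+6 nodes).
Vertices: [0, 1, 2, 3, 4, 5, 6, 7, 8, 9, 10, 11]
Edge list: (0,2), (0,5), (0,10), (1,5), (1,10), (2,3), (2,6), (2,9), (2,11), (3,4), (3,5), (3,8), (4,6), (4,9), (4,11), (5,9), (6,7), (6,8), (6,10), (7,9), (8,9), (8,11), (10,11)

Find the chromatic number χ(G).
χ(G) = 2

Clique number ω(G) = 2 (lower bound: χ ≥ ω).
The graph is bipartite (no odd cycle), so 2 colors suffice: χ(G) = 2.
A valid 2-coloring: color 1: [2, 4, 5, 7, 8, 10]; color 2: [0, 1, 3, 6, 9, 11].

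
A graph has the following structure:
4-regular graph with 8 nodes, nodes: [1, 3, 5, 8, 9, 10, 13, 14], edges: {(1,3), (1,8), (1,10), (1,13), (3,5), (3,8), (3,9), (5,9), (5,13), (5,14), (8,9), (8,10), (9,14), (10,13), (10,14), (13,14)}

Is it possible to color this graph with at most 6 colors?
Yes, G is 6-colorable

A valid 6-coloring: color 1: [1, 9]; color 2: [3, 10]; color 3: [5, 8]; color 4: [13]; color 5: [14].
(χ(G) = 4 ≤ 6.)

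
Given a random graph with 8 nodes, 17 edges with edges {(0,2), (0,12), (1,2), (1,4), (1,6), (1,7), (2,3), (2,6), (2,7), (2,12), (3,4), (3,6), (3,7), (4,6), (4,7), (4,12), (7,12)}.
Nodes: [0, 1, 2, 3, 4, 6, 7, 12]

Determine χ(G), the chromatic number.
χ(G) = 3

Clique number ω(G) = 3 (lower bound: χ ≥ ω).
The clique on [0, 2, 12] has size 3, forcing χ ≥ 3, and the coloring below uses 3 colors, so χ(G) = 3.
A valid 3-coloring: color 1: [2, 4]; color 2: [0, 6, 7]; color 3: [1, 3, 12].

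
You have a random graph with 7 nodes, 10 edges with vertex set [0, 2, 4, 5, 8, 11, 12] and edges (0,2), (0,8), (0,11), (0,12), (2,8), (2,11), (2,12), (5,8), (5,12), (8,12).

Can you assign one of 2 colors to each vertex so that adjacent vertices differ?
No, G is not 2-colorable

The clique on vertices [0, 2, 8, 12] has size 4 > 2, so it alone needs 4 colors.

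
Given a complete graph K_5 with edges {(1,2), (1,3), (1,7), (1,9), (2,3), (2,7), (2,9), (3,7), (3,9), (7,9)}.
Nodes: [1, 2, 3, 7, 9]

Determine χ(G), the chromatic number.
χ(G) = 5

Clique number ω(G) = 5 (lower bound: χ ≥ ω).
The clique on [1, 2, 3, 7, 9] has size 5, forcing χ ≥ 5, and the coloring below uses 5 colors, so χ(G) = 5.
A valid 5-coloring: color 1: [3]; color 2: [9]; color 3: [7]; color 4: [1]; color 5: [2].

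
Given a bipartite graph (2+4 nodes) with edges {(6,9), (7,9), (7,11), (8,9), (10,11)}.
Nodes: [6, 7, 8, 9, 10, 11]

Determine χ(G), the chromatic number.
Clique number ω(G) = 2 (lower bound: χ ≥ ω).
The graph is bipartite (no odd cycle), so 2 colors suffice: χ(G) = 2.
A valid 2-coloring: color 1: [9, 11]; color 2: [6, 7, 8, 10].

χ(G) = 2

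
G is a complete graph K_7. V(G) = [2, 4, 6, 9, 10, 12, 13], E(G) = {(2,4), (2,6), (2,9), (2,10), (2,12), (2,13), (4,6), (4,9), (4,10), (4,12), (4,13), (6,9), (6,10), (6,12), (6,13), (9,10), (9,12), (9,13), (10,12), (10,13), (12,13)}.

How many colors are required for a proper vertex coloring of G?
χ(G) = 7

Clique number ω(G) = 7 (lower bound: χ ≥ ω).
The clique on [2, 4, 6, 9, 10, 12, 13] has size 7, forcing χ ≥ 7, and the coloring below uses 7 colors, so χ(G) = 7.
A valid 7-coloring: color 1: [10]; color 2: [12]; color 3: [13]; color 4: [4]; color 5: [6]; color 6: [9]; color 7: [2].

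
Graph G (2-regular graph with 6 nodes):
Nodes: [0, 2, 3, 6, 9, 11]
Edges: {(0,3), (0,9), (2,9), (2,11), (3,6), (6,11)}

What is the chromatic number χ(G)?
Clique number ω(G) = 2 (lower bound: χ ≥ ω).
The graph is bipartite (no odd cycle), so 2 colors suffice: χ(G) = 2.
A valid 2-coloring: color 1: [0, 2, 6]; color 2: [3, 9, 11].

χ(G) = 2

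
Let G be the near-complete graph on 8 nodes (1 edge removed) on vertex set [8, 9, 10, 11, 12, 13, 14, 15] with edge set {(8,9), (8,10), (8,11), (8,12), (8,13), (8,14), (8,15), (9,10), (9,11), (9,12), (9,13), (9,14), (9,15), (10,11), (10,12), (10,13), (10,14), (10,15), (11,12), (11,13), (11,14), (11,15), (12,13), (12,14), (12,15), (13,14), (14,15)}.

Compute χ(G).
Clique number ω(G) = 7 (lower bound: χ ≥ ω).
The clique on [8, 9, 10, 11, 12, 13, 14] has size 7, forcing χ ≥ 7, and the coloring below uses 7 colors, so χ(G) = 7.
A valid 7-coloring: color 1: [14]; color 2: [9]; color 3: [11]; color 4: [12]; color 5: [8]; color 6: [10]; color 7: [13, 15].

χ(G) = 7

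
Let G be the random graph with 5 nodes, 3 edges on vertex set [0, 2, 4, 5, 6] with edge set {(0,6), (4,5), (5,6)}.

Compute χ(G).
χ(G) = 2

Clique number ω(G) = 2 (lower bound: χ ≥ ω).
The graph is bipartite (no odd cycle), so 2 colors suffice: χ(G) = 2.
A valid 2-coloring: color 1: [0, 2, 5]; color 2: [4, 6].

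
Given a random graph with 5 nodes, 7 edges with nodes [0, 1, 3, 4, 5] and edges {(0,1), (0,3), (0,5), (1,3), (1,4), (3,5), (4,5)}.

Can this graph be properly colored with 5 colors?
A valid 5-coloring: color 1: [3, 4]; color 2: [1, 5]; color 3: [0].
(χ(G) = 3 ≤ 5.)

Yes, G is 5-colorable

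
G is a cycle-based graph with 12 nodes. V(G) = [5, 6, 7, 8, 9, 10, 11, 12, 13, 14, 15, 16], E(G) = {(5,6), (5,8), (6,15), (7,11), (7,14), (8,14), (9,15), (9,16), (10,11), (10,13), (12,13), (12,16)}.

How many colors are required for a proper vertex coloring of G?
Clique number ω(G) = 2 (lower bound: χ ≥ ω).
The graph is bipartite (no odd cycle), so 2 colors suffice: χ(G) = 2.
A valid 2-coloring: color 1: [5, 11, 13, 14, 15, 16]; color 2: [6, 7, 8, 9, 10, 12].

χ(G) = 2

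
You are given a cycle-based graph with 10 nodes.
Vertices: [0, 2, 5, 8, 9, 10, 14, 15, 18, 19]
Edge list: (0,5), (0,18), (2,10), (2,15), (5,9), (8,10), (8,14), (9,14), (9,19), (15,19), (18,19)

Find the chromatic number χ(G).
Clique number ω(G) = 2 (lower bound: χ ≥ ω).
Odd cycle [5, 0, 18, 19, 9] needs 3 colors (χ ≥ 3).
The coloring below uses 3 colors, so χ(G) = 3.
A valid 3-coloring: color 1: [0, 9, 10, 15]; color 2: [2, 5, 8, 19]; color 3: [14, 18].

χ(G) = 3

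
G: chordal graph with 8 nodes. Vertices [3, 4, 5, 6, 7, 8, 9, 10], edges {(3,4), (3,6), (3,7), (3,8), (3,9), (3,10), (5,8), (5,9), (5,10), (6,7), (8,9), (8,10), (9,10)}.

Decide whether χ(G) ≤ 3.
No, G is not 3-colorable

The clique on vertices [3, 8, 9, 10] has size 4 > 3, so it alone needs 4 colors.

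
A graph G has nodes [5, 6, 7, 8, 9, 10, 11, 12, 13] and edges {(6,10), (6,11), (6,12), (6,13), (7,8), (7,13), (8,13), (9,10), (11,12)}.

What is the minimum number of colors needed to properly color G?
Clique number ω(G) = 3 (lower bound: χ ≥ ω).
The clique on [6, 11, 12] has size 3, forcing χ ≥ 3, and the coloring below uses 3 colors, so χ(G) = 3.
A valid 3-coloring: color 1: [5, 6, 7, 9]; color 2: [10, 12, 13]; color 3: [8, 11].

χ(G) = 3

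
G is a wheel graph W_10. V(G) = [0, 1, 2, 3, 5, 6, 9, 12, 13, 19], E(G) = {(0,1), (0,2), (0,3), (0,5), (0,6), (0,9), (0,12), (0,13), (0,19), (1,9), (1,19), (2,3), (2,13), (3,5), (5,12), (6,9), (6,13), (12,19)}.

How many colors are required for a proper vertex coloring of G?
Clique number ω(G) = 3 (lower bound: χ ≥ ω).
Odd cycle [13, 6, 9, 1, 19, 12, 5, 3, 2] needs 3 colors (χ ≥ 3).
Vertex 0 is adjacent to every vertex of [1, 2, 3, 5, 6, 9, 12, 13, 19], which already need 3 colors among themselves, so 0 needs a new color (χ ≥ 4).
The coloring below uses 4 colors, so χ(G) = 4.
A valid 4-coloring: color 1: [0]; color 2: [3, 9, 13, 19]; color 3: [1, 2, 6, 12]; color 4: [5].

χ(G) = 4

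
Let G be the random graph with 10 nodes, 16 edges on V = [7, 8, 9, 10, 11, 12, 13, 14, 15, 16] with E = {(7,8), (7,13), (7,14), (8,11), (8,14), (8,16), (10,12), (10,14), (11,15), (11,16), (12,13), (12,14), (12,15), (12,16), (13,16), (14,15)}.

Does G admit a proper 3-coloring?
A valid 3-coloring: color 1: [7, 9, 11, 12]; color 2: [14, 16]; color 3: [8, 10, 13, 15].
(χ(G) = 3 ≤ 3.)

Yes, G is 3-colorable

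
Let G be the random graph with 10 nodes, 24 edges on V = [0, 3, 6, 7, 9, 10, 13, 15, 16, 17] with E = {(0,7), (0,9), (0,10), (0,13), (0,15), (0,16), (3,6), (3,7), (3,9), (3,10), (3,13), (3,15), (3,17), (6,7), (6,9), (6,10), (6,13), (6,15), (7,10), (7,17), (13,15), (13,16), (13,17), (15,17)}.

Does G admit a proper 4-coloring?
A valid 4-coloring: color 1: [0, 3]; color 2: [6, 16, 17]; color 3: [7, 9, 13]; color 4: [10, 15].
(χ(G) = 4 ≤ 4.)

Yes, G is 4-colorable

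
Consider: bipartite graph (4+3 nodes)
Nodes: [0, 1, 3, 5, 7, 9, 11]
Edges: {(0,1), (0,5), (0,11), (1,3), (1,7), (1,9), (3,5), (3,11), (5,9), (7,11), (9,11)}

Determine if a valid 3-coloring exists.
Yes, G is 3-colorable

A valid 3-coloring: color 1: [1, 5, 11]; color 2: [0, 3, 7, 9].
(χ(G) = 2 ≤ 3.)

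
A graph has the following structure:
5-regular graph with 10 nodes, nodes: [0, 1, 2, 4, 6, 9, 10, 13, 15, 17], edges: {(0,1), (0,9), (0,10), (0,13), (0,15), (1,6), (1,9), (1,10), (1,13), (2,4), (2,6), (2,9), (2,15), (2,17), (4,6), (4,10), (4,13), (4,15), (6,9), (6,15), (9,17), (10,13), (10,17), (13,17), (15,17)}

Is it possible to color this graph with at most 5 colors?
A valid 5-coloring: color 1: [9, 13, 15]; color 2: [6, 10]; color 3: [1, 2]; color 4: [0, 4, 17].
(χ(G) = 4 ≤ 5.)

Yes, G is 5-colorable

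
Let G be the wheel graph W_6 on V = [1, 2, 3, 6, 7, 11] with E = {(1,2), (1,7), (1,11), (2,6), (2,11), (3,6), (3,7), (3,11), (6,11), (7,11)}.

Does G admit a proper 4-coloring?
A valid 4-coloring: color 1: [11]; color 2: [2, 7]; color 3: [1, 6]; color 4: [3].
(χ(G) = 4 ≤ 4.)

Yes, G is 4-colorable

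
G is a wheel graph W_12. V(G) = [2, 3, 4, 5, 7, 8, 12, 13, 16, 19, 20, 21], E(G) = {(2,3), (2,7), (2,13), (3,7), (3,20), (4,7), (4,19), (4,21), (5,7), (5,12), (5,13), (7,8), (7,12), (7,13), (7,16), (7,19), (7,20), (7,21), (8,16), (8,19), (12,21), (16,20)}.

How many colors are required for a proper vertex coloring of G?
Clique number ω(G) = 3 (lower bound: χ ≥ ω).
Odd cycle [19, 4, 21, 12, 5, 13, 2, 3, 20, 16, 8] needs 3 colors (χ ≥ 3).
Vertex 7 is adjacent to every vertex of [2, 3, 4, 5, 8, 12, 13, 16, 19, 20, 21], which already need 3 colors among themselves, so 7 needs a new color (χ ≥ 4).
The coloring below uses 4 colors, so χ(G) = 4.
A valid 4-coloring: color 1: [7]; color 2: [2, 5, 16, 19, 21]; color 3: [3, 4, 8, 12, 13]; color 4: [20].

χ(G) = 4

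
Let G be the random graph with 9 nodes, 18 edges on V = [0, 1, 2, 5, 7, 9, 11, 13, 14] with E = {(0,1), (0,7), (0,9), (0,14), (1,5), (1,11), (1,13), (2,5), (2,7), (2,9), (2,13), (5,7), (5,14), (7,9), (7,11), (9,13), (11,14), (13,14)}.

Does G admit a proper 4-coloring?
A valid 4-coloring: color 1: [7, 13]; color 2: [1, 2, 14]; color 3: [5, 9, 11]; color 4: [0].
(χ(G) = 4 ≤ 4.)

Yes, G is 4-colorable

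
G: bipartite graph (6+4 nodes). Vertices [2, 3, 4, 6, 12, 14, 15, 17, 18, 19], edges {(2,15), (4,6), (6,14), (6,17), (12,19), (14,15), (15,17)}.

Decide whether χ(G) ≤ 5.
A valid 5-coloring: color 1: [3, 6, 15, 18, 19]; color 2: [2, 4, 12, 14, 17].
(χ(G) = 2 ≤ 5.)

Yes, G is 5-colorable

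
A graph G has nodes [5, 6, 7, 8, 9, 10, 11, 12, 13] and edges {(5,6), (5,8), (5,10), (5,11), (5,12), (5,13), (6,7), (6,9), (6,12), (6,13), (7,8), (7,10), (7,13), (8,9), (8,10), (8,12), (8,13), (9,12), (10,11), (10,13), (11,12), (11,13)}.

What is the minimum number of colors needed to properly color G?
Clique number ω(G) = 4 (lower bound: χ ≥ ω).
The clique on [5, 8, 10, 13] has size 4, forcing χ ≥ 4, and the coloring below uses 4 colors, so χ(G) = 4.
A valid 4-coloring: color 1: [12, 13]; color 2: [5, 7, 9]; color 3: [6, 8, 11]; color 4: [10].

χ(G) = 4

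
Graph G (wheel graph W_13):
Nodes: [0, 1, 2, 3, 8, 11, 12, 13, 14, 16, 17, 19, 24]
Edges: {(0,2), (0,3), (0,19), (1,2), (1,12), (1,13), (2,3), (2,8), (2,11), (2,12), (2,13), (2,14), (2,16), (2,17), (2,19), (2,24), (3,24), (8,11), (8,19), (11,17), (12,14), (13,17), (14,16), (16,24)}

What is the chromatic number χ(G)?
Clique number ω(G) = 3 (lower bound: χ ≥ ω).
The clique on [0, 2, 19] has size 3, forcing χ ≥ 3, and the coloring below uses 3 colors, so χ(G) = 3.
A valid 3-coloring: color 1: [2]; color 2: [3, 11, 12, 13, 16, 19]; color 3: [0, 1, 8, 14, 17, 24].

χ(G) = 3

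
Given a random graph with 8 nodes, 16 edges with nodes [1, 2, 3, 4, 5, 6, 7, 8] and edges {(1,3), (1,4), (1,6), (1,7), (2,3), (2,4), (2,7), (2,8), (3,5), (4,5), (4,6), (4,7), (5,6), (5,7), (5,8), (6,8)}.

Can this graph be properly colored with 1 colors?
The clique on vertices [5, 6, 8] has size 3 > 1, so it alone needs 3 colors.

No, G is not 1-colorable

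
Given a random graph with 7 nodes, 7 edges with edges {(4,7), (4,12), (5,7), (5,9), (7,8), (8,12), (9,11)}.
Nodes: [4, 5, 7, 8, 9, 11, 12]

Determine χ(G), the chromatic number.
Clique number ω(G) = 2 (lower bound: χ ≥ ω).
The graph is bipartite (no odd cycle), so 2 colors suffice: χ(G) = 2.
A valid 2-coloring: color 1: [7, 9, 12]; color 2: [4, 5, 8, 11].

χ(G) = 2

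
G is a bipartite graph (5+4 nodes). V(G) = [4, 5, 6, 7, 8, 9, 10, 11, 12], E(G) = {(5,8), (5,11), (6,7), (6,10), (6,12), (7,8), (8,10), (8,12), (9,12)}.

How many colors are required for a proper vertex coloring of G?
χ(G) = 2

Clique number ω(G) = 2 (lower bound: χ ≥ ω).
The graph is bipartite (no odd cycle), so 2 colors suffice: χ(G) = 2.
A valid 2-coloring: color 1: [4, 6, 8, 9, 11]; color 2: [5, 7, 10, 12].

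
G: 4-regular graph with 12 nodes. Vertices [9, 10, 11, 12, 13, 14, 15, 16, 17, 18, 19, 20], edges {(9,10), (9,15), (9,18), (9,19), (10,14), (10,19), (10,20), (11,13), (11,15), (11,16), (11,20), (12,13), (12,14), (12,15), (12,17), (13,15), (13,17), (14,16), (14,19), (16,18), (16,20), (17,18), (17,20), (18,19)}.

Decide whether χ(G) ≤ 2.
The clique on vertices [9, 10, 19] has size 3 > 2, so it alone needs 3 colors.

No, G is not 2-colorable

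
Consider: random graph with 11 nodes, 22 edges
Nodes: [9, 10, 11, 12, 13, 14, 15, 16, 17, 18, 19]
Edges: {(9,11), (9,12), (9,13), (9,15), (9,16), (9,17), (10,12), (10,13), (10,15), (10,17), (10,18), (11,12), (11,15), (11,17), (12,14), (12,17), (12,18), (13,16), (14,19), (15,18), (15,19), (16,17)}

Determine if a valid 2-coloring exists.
The clique on vertices [9, 11, 12, 17] has size 4 > 2, so it alone needs 4 colors.

No, G is not 2-colorable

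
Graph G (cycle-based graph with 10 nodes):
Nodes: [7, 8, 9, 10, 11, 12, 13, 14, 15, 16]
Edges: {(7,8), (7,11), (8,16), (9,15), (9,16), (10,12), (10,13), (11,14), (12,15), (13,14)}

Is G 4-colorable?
Yes, G is 4-colorable

A valid 4-coloring: color 1: [8, 9, 11, 12, 13]; color 2: [7, 10, 14, 15, 16].
(χ(G) = 2 ≤ 4.)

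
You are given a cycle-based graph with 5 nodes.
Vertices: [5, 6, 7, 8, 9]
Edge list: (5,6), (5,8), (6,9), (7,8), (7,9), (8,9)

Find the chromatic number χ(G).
Clique number ω(G) = 3 (lower bound: χ ≥ ω).
The clique on [7, 8, 9] has size 3, forcing χ ≥ 3, and the coloring below uses 3 colors, so χ(G) = 3.
A valid 3-coloring: color 1: [6, 8]; color 2: [5, 9]; color 3: [7].

χ(G) = 3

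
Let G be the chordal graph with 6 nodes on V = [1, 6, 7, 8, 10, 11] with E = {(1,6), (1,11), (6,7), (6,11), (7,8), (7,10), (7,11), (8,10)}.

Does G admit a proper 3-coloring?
Yes, G is 3-colorable

A valid 3-coloring: color 1: [1, 7]; color 2: [6, 8]; color 3: [10, 11].
(χ(G) = 3 ≤ 3.)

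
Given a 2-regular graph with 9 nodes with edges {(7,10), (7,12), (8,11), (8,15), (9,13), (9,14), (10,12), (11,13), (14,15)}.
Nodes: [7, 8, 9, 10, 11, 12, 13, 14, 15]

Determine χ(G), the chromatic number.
Clique number ω(G) = 3 (lower bound: χ ≥ ω).
The clique on [7, 10, 12] has size 3, forcing χ ≥ 3, and the coloring below uses 3 colors, so χ(G) = 3.
A valid 3-coloring: color 1: [7, 9, 11, 15]; color 2: [8, 10, 13, 14]; color 3: [12].

χ(G) = 3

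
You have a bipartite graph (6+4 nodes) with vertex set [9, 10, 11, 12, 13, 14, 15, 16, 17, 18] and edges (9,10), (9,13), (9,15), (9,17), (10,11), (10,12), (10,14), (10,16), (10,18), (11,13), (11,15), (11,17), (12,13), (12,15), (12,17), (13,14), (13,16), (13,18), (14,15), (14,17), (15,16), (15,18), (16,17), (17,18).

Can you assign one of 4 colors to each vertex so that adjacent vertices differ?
Yes, G is 4-colorable

A valid 4-coloring: color 1: [10, 13, 15, 17]; color 2: [9, 11, 12, 14, 16, 18].
(χ(G) = 2 ≤ 4.)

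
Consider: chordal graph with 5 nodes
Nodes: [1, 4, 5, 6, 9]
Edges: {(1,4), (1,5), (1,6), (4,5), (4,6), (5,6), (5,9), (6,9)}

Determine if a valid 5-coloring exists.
Yes, G is 5-colorable

A valid 5-coloring: color 1: [6]; color 2: [5]; color 3: [1, 9]; color 4: [4].
(χ(G) = 4 ≤ 5.)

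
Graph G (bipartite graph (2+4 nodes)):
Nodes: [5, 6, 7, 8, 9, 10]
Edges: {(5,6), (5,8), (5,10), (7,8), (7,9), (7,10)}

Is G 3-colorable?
A valid 3-coloring: color 1: [5, 7]; color 2: [6, 8, 9, 10].
(χ(G) = 2 ≤ 3.)

Yes, G is 3-colorable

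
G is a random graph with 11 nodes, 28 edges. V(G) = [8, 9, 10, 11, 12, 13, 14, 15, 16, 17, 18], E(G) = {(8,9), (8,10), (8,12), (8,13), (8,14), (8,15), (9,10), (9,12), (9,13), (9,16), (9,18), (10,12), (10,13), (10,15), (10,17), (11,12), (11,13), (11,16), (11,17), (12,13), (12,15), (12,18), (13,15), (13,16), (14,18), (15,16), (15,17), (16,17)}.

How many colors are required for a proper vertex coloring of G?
χ(G) = 5

Clique number ω(G) = 5 (lower bound: χ ≥ ω).
The clique on [8, 9, 10, 12, 13] has size 5, forcing χ ≥ 5, and the coloring below uses 5 colors, so χ(G) = 5.
A valid 5-coloring: color 1: [13, 17, 18]; color 2: [12, 14, 16]; color 3: [10, 11]; color 4: [9, 15]; color 5: [8].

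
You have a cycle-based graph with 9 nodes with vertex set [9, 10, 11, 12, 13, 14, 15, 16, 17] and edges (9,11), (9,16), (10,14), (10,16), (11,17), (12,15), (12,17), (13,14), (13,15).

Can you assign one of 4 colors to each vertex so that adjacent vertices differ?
A valid 4-coloring: color 1: [10, 11, 12, 13]; color 2: [14, 15, 16, 17]; color 3: [9].
(χ(G) = 3 ≤ 4.)

Yes, G is 4-colorable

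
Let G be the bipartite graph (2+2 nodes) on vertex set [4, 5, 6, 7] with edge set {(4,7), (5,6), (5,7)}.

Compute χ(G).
Clique number ω(G) = 2 (lower bound: χ ≥ ω).
The graph is bipartite (no odd cycle), so 2 colors suffice: χ(G) = 2.
A valid 2-coloring: color 1: [6, 7]; color 2: [4, 5].

χ(G) = 2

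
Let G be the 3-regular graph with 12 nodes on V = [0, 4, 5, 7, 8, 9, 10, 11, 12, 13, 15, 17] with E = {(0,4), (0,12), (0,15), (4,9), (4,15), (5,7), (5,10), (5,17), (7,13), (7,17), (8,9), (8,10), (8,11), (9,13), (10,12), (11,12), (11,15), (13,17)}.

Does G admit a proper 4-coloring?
A valid 4-coloring: color 1: [5, 8, 12, 13, 15]; color 2: [0, 7, 9, 10, 11]; color 3: [4, 17].
(χ(G) = 3 ≤ 4.)

Yes, G is 4-colorable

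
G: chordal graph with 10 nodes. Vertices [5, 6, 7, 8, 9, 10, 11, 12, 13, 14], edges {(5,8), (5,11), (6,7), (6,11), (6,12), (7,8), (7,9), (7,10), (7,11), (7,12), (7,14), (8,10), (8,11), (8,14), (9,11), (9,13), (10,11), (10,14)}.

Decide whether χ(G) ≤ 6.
A valid 6-coloring: color 1: [5, 7, 13]; color 2: [11, 12, 14]; color 3: [6, 8, 9]; color 4: [10].
(χ(G) = 4 ≤ 6.)

Yes, G is 6-colorable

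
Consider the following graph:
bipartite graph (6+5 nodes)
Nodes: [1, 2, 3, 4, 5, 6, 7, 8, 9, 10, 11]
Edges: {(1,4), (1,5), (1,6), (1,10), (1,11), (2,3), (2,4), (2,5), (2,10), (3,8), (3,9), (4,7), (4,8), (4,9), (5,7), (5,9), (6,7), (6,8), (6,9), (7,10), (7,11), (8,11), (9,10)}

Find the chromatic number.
Clique number ω(G) = 2 (lower bound: χ ≥ ω).
The graph is bipartite (no odd cycle), so 2 colors suffice: χ(G) = 2.
A valid 2-coloring: color 1: [3, 4, 5, 6, 10, 11]; color 2: [1, 2, 7, 8, 9].

χ(G) = 2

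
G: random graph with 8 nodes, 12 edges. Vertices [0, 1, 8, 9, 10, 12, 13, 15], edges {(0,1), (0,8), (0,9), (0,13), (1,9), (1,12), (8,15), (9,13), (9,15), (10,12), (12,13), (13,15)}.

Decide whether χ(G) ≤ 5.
A valid 5-coloring: color 1: [1, 8, 10, 13]; color 2: [0, 12, 15]; color 3: [9].
(χ(G) = 3 ≤ 5.)

Yes, G is 5-colorable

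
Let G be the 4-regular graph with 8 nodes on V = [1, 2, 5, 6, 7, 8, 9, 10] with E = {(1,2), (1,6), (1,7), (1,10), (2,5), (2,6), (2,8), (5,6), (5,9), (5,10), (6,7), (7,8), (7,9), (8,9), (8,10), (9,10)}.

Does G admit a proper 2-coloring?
No, G is not 2-colorable

The clique on vertices [8, 9, 10] has size 3 > 2, so it alone needs 3 colors.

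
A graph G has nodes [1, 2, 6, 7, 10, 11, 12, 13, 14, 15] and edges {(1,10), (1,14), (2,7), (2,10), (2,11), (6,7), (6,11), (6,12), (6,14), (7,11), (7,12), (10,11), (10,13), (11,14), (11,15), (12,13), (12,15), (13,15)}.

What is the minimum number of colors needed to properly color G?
χ(G) = 3

Clique number ω(G) = 3 (lower bound: χ ≥ ω).
The clique on [2, 10, 11] has size 3, forcing χ ≥ 3, and the coloring below uses 3 colors, so χ(G) = 3.
A valid 3-coloring: color 1: [1, 11, 12]; color 2: [2, 6, 13]; color 3: [7, 10, 14, 15].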